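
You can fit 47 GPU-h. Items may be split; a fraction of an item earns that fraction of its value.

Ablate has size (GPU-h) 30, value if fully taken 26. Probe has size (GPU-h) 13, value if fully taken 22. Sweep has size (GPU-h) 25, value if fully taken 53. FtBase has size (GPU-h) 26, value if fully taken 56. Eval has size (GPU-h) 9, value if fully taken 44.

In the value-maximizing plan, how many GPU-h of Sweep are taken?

Best value per unit of size first: Eval 44/9≈4.89, FtBase 56/26≈2.15, Sweep 53/25≈2.12, Probe 22/13≈1.69, Ablate 26/30≈0.867.
Take all of Eval (9 GPU-h, value 44) ; 38 GPU-h left.
FtBase: take in full, 26 GPU-h for value 56 ; 12 left.
Fill the last 12 GPU-h with part of Sweep: 12/25 of it earns 25.44.

12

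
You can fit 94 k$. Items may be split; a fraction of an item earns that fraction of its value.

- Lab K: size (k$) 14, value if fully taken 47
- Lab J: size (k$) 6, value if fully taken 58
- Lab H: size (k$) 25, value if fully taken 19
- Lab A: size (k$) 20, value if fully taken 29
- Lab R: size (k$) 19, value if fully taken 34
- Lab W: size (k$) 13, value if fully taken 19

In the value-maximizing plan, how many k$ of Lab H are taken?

Best value per unit of size first: Lab J 58/6≈9.67, Lab K 47/14≈3.36, Lab R 34/19≈1.79, Lab W 19/13≈1.46, Lab A 29/20≈1.45, Lab H 19/25≈0.76.
All 6 k$ of Lab J fit (value 58) — 88 remain.
All 14 k$ of Lab K fit (value 47) — 74 remain.
Take all of Lab R (19 k$, value 34) — 55 k$ left.
Lab W: take in full, 13 k$ for value 19 — 42 left.
All 20 k$ of Lab A fit (value 29) — 22 remain.
Only 22 k$ remain; take 22/25 of Lab H for value 19×22/25 = 16.72.

22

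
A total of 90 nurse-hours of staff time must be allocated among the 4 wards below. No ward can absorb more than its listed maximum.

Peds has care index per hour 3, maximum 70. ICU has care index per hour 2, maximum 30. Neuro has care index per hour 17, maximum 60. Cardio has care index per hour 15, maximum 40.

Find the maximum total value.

Rank by care index per hour: Neuro 17 > Cardio 15 > Peds 3 > ICU 2.
Neuro: +60 to 60 (cap) — 30 left.
Cardio has room for 40 but only 30 remain, so it gets 30.
Total = 17×60 + 15×30 = 1470.

1470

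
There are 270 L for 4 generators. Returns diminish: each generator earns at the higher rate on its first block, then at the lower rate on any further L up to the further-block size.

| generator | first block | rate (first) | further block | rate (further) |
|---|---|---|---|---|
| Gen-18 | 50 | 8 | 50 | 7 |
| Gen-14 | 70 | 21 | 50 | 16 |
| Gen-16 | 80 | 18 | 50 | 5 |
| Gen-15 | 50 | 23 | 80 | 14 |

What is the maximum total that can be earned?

Rank every tier by rate: Gen-15/T1 23 > Gen-14/T1 21 > Gen-16/T1 18 > Gen-14/T2 16 > Gen-15/T2 14 > Gen-18/T1 8 > Gen-18/T2 7 > Gen-16/T2 5.
Gen-15 T1 at 23: fill all 50 ; 220 left.
Fill Gen-14 T1 block (70 at 21) ; 150 left.
Gen-16 T1 at 18: fill all 80 ; 70 left.
Gen-14/T2 (16): +50 ; 20 left.
20 remain; put them into Gen-15 T2 at 14.
Total = 23×50 + 21×70 + 18×80 + 16×50 + 14×20 = 5140.

5140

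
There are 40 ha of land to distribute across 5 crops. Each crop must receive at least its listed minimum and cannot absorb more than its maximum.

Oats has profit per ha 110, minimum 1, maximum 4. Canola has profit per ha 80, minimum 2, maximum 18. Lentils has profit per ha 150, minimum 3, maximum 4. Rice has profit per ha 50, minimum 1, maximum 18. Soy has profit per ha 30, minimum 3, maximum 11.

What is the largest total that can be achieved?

Meeting every minimum uses 1+2+3+1+3 = 10 ha, leaving 30.
Highest profit per ha first: Lentils 150 > Oats 110 > Canola 80 > Rice 50 > Soy 30.
Lentils takes 1 more to reach its cap of 4 → 29 left.
Oats: +3 to 4 (cap) → 26 left.
Give Canola 16 more to hit its cap of 18 → 10 left.
Only 10 left; Rice takes them to reach 11.
Total = 110×4 + 80×18 + 150×4 + 50×11 + 30×3 = 3120.

3120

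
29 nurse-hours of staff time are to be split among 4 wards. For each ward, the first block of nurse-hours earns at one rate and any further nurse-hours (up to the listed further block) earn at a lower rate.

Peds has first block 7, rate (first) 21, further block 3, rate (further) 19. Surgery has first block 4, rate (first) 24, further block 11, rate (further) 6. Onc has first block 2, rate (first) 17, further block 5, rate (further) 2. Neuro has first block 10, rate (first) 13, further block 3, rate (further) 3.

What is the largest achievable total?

Rank every tier by rate: Surgery/tier1 24 > Peds/tier1 21 > Peds/tier2 19 > Onc/tier1 17 > Neuro/tier1 13 > Surgery/tier2 6 > Neuro/tier2 3 > Onc/tier2 2.
Surgery tier1 at 24: fill all 4 → 25 left.
Fill Peds tier1 block (7 at 21) → 18 left.
Peds/tier2 (19): +3 → 15 left.
Fill Onc tier1 block (2 at 17) → 13 left.
Neuro/tier1 (13): +10 → 3 left.
3 remain; put them into Surgery tier2 at 6.
Total = 24×4 + 21×7 + 19×3 + 17×2 + 13×10 + 6×3 = 482.

482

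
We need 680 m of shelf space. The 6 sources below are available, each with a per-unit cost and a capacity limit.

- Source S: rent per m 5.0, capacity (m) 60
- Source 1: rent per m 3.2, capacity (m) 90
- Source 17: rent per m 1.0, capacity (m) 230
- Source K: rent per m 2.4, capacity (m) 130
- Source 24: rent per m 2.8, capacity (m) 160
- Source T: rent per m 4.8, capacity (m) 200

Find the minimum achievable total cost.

Fill from the cheapest source first.
Source 17 at 1.0: take all 230 m → 450 still needed.
Source K at 2.4: take all 130 m → 320 still needed.
Take 160 from Source 24 at 2.8 → need 160 more.
Source 1 (3.2): use full 90 → 70 m to go.
Source T at 4.8: take 70 of its 200 → requirement met.
Source S: unused.
Cost = 230×1.0 + 130×2.4 + 160×2.8 + 90×3.2 + 70×4.8 = 1614.

1614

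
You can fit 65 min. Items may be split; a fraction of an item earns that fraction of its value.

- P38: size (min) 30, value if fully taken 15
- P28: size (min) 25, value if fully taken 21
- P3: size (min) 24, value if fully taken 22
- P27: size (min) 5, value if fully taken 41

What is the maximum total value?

89.5

Sort by value density: P27 41/5≈8.2, P3 22/24≈0.917, P28 21/25≈0.84, P38 15/30≈0.5.
Take all of P27 (5 min, value 41) → 60 min left.
P3: take in full, 24 min for value 22 → 36 left.
Take all of P28 (25 min, value 21) → 11 min left.
Only 11 min remain; take 11/30 of P38 for value 15×11/30 = 5.5.
Total value = 89.5.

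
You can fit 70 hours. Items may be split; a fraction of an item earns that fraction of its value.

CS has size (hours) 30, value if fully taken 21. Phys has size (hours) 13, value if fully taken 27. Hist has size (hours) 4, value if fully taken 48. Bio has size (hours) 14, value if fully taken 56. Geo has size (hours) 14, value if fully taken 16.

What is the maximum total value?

164.5

Sort by value density: Hist 48/4≈12, Bio 56/14≈4, Phys 27/13≈2.08, Geo 16/14≈1.14, CS 21/30≈0.7.
All 4 hours of Hist fit (value 48) → 66 remain.
All 14 hours of Bio fit (value 56) → 52 remain.
Phys: take in full, 13 hours for value 27 → 39 left.
Take all of Geo (14 hours, value 16) → 25 hours left.
Only 25 hours remain; take 25/30 of CS for value 21×25/30 = 17.5.
Total value = 164.5.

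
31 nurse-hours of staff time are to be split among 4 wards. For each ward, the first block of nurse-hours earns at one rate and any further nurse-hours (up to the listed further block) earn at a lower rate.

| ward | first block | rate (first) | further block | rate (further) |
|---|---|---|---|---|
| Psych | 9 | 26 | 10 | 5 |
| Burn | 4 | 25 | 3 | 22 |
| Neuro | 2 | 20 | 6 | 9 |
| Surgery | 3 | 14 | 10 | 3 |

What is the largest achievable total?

556

Order all 8 blocks by rate: Psych/tier1 26 > Burn/tier1 25 > Burn/tier2 22 > Neuro/tier1 20 > Surgery/tier1 14 > Neuro/tier2 9 > Psych/tier2 5 > Surgery/tier2 3.
Psych tier1 at 26: fill all 9 — 22 left.
Burn tier1 at 25: fill all 4 — 18 left.
Burn/tier2 (22): +3 — 15 left.
Fill Neuro tier1 block (2 at 20) — 13 left.
Surgery/tier1 (14): +3 — 10 left.
Neuro/tier2 (9): +6 — 4 left.
Psych/tier2: +4 of 10 at 5; pool empty.
Total = 26×9 + 25×4 + 22×3 + 20×2 + 14×3 + 9×6 + 5×4 = 556.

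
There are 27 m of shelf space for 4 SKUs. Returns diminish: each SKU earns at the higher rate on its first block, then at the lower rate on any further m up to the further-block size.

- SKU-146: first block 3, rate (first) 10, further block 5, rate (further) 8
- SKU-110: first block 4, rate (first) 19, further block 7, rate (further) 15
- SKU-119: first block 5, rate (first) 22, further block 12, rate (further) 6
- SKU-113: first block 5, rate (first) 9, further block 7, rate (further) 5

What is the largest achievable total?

390

Order all 8 blocks by rate: SKU-119/first 22 > SKU-110/first 19 > SKU-110/second 15 > SKU-146/first 10 > SKU-113/first 9 > SKU-146/second 8 > SKU-119/second 6 > SKU-113/second 5.
SKU-119 first at 22: fill all 5 — 22 left.
SKU-110/first (19): +4 — 18 left.
Fill SKU-110 second block (7 at 15) — 11 left.
SKU-146/first (10): +3 — 8 left.
Fill SKU-113 first block (5 at 9) — 3 left.
SKU-146 second at 8: only 3 left, fill 3.
Total = 22×5 + 19×4 + 15×7 + 10×3 + 9×5 + 8×3 = 390.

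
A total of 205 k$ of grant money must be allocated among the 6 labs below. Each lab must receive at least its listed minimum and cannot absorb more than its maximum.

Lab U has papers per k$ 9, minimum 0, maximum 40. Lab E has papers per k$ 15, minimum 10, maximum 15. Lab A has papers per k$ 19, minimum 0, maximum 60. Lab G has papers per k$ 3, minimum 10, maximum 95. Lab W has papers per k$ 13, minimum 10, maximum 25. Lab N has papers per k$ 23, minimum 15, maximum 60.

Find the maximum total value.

3415

Meeting every minimum uses 0+10+0+10+10+15 = 45 k$, leaving 160.
Rank by papers per k$: Lab N 23 > Lab A 19 > Lab E 15 > Lab W 13 > Lab U 9 > Lab G 3.
Give Lab N 45 more to hit its cap of 60 → 115 left.
Give Lab A 60 more to hit its cap of 60 → 55 left.
Lab E: +5 to 15 (cap) → 50 left.
Lab W takes 15 more to reach its cap of 25 → 35 left.
Only 35 left; Lab U takes them to reach 35.
Total = 9×35 + 15×15 + 19×60 + 3×10 + 13×25 + 23×60 = 3415.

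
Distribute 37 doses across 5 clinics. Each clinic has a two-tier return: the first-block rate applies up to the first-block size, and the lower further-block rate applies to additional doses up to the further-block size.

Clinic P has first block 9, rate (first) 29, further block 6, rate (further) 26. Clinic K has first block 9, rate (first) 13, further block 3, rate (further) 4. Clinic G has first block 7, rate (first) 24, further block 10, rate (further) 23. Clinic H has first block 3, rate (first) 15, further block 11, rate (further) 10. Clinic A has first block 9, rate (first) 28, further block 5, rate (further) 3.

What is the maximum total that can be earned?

975

Rank every tier by rate: Clinic P/tier1 29 > Clinic A/tier1 28 > Clinic P/tier2 26 > Clinic G/tier1 24 > Clinic G/tier2 23 > Clinic H/tier1 15 > Clinic K/tier1 13 > Clinic H/tier2 10 > Clinic K/tier2 4 > Clinic A/tier2 3.
Clinic P tier1 at 29: fill all 9 → 28 left.
Fill Clinic A tier1 block (9 at 28) → 19 left.
Fill Clinic P tier2 block (6 at 26) → 13 left.
Clinic G tier1 at 24: fill all 7 → 6 left.
6 remain; put them into Clinic G tier2 at 23.
Total = 29×9 + 28×9 + 26×6 + 24×7 + 23×6 = 975.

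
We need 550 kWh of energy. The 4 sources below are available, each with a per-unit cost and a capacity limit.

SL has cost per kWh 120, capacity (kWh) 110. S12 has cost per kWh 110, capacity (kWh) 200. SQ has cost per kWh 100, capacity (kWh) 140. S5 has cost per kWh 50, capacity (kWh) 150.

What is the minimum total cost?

Cheapest first:
Take 150 from S5 at 50 → need 400 more.
SQ at 100: take all 140 kWh → 260 still needed.
S12 at 110: take all 200 kWh → 60 still needed.
SL at 120: take 60 of its 110 → requirement met.
Cost = 150×50 + 140×100 + 200×110 + 60×120 = 50700.

50700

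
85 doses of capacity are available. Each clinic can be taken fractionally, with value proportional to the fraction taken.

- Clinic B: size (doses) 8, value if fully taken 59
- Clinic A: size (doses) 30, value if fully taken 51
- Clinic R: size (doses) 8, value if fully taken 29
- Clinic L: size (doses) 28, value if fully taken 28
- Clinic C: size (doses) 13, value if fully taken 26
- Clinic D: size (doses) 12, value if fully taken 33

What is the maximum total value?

212

Best value per unit of size first: Clinic B 59/8≈7.38, Clinic R 29/8≈3.62, Clinic D 33/12≈2.75, Clinic C 26/13≈2, Clinic A 51/30≈1.7, Clinic L 28/28≈1.
Clinic B: take in full, 8 doses for value 59 — 77 left.
All 8 doses of Clinic R fit (value 29) — 69 remain.
Clinic D: take in full, 12 doses for value 33 — 57 left.
Take all of Clinic C (13 doses, value 26) — 44 doses left.
Clinic A: take in full, 30 doses for value 51 — 14 left.
Fill the last 14 doses with part of Clinic L: 14/28 of it earns 14.
Total value = 212.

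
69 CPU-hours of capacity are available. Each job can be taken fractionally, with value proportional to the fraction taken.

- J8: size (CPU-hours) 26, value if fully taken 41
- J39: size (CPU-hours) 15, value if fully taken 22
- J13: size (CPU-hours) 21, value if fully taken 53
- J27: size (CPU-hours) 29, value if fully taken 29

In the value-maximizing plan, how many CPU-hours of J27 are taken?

7

Best value per unit of size first: J13 53/21≈2.52, J8 41/26≈1.58, J39 22/15≈1.47, J27 29/29≈1.
Take all of J13 (21 CPU-hours, value 53) → 48 CPU-hours left.
J8: take in full, 26 CPU-hours for value 41 → 22 left.
Take all of J39 (15 CPU-hours, value 22) → 7 CPU-hours left.
Only 7 CPU-hours remain; take 7/29 of J27 for value 29×7/29 = 7.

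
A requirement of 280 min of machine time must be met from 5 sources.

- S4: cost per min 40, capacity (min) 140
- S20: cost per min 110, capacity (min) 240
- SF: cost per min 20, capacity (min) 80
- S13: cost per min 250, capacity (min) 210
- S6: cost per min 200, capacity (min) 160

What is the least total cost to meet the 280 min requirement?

13800

Fill from the cheapest source first.
SF (20): use full 80 ; 200 min to go.
S4 (40): use full 140 ; 60 min to go.
S20 (110): take the remaining 60 ; done.
S6, S13: unused.
Cost = 80×20 + 140×40 + 60×110 = 13800.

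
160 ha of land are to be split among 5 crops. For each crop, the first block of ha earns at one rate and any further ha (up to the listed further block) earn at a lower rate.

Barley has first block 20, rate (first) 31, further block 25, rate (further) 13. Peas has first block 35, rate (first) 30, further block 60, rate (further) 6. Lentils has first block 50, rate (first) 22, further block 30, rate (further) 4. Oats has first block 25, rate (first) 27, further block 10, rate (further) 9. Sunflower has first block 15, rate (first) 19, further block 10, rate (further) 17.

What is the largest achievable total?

Treat each block as its own option and order by rate: Barley/first 31 > Peas/first 30 > Oats/first 27 > Lentils/first 22 > Sunflower/first 19 > Sunflower/second 17 > Barley/second 13 > Oats/second 9 > Peas/second 6 > Lentils/second 4.
Barley/first (31): +20 ; 140 left.
Peas first at 30: fill all 35 ; 105 left.
Oats first at 27: fill all 25 ; 80 left.
Lentils/first (22): +50 ; 30 left.
Sunflower/first (19): +15 ; 15 left.
Fill Sunflower second block (10 at 17) ; 5 left.
5 remain; put them into Barley second at 13.
Total = 31×20 + 30×35 + 27×25 + 22×50 + 19×15 + 17×10 + 13×5 = 3965.

3965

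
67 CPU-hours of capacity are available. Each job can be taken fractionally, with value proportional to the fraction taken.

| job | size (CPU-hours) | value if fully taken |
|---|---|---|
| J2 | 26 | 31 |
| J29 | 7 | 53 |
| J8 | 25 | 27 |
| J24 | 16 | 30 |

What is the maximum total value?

Best value per unit of size first: J29 53/7≈7.57, J24 30/16≈1.88, J2 31/26≈1.19, J8 27/25≈1.08.
Take all of J29 (7 CPU-hours, value 53) ; 60 CPU-hours left.
Take all of J24 (16 CPU-hours, value 30) ; 44 CPU-hours left.
Take all of J2 (26 CPU-hours, value 31) ; 18 CPU-hours left.
Only 18 CPU-hours remain; take 18/25 of J8 for value 27×18/25 = 19.44.
Total value = 133.44.

133.44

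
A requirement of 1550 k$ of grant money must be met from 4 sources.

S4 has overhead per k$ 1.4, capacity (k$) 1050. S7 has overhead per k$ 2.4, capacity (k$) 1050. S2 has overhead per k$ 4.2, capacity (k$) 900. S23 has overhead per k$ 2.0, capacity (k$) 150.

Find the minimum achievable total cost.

2610

Cheapest first:
S4 (1.4): use full 1050 ; 500 k$ to go.
S23 at 2.0: take all 150 k$ ; 350 still needed.
Take 350 from S7 at 2.4 to finish.
S2: unused.
Cost = 1050×1.4 + 150×2.0 + 350×2.4 = 2610.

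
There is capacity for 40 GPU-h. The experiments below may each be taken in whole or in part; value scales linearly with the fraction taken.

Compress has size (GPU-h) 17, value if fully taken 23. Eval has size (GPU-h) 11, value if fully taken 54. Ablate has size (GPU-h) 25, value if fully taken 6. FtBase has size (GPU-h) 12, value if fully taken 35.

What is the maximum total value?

112

Rank by value-to-size ratio: Eval 54/11≈4.91, FtBase 35/12≈2.92, Compress 23/17≈1.35, Ablate 6/25≈0.24.
All 11 GPU-h of Eval fit (value 54) ; 29 remain.
Take all of FtBase (12 GPU-h, value 35) ; 17 GPU-h left.
Take all of Compress (17 GPU-h, value 23) ; 0 GPU-h left.
Total value = 112.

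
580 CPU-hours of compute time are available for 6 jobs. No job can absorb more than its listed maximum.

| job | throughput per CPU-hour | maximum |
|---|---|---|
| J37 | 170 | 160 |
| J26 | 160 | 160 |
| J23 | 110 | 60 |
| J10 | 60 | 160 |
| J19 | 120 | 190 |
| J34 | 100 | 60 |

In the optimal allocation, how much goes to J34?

10

Rank by throughput per CPU-hour: J37 170 > J26 160 > J19 120 > J23 110 > J34 100 > J10 60.
Give J37 160 to hit its cap of 160 ; 420 left.
J26 takes 160 to reach its cap of 160 ; 260 left.
J19: +190 to 190 (cap) ; 70 left.
J23 takes 60 to reach its cap of 60 ; 10 left.
J34 has room for 60 but only 10 remain, so it gets 10.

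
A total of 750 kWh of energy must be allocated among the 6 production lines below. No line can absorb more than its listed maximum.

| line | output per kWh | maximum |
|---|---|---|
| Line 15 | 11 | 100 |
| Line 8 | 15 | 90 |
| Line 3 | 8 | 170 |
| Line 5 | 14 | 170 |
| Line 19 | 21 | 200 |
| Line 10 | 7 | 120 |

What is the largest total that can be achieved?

10530

Order the production lines by output per kWh: Line 19 21 > Line 8 15 > Line 5 14 > Line 15 11 > Line 3 8 > Line 10 7.
Line 19: +200 to 200 (cap) → 550 left.
Give Line 8 90 to hit its cap of 90 → 460 left.
Line 5: +170 to 170 (cap) → 290 left.
Line 15 takes 100 to reach its cap of 100 → 190 left.
Give Line 3 170 to hit its cap of 170 → 20 left.
Line 10: +20 (room for 120) → 20. Pool exhausted.
Total = 11×100 + 15×90 + 8×170 + 14×170 + 21×200 + 7×20 = 10530.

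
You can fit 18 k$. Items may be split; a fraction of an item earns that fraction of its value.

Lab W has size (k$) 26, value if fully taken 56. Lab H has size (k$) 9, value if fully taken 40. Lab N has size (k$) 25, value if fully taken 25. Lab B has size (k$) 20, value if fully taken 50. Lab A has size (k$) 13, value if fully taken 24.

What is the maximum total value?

62.5

Sort by value density: Lab H 40/9≈4.44, Lab B 50/20≈2.5, Lab W 56/26≈2.15, Lab A 24/13≈1.85, Lab N 25/25≈1.
All 9 k$ of Lab H fit (value 40) ; 9 remain.
9 k$ left: a 9/20 share of Lab B gives 50×9/20 = 22.5.
Total value = 62.5.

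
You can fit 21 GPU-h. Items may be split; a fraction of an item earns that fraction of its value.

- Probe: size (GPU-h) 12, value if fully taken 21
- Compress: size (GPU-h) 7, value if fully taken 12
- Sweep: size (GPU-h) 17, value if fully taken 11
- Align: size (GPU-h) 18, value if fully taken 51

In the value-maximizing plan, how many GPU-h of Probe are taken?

Sort by value density: Align 51/18≈2.83, Probe 21/12≈1.75, Compress 12/7≈1.71, Sweep 11/17≈0.647.
Align: take in full, 18 GPU-h for value 51 ; 3 left.
3 GPU-h left: a 3/12 share of Probe gives 21×3/12 = 5.25.

3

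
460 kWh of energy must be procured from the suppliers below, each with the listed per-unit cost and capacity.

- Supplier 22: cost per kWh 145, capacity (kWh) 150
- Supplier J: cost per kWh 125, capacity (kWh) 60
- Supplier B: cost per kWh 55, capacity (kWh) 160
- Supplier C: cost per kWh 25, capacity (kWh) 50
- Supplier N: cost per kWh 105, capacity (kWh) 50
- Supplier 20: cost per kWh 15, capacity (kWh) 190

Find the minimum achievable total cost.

19400

Cheapest first:
Supplier 20 (15): use full 190 ; 270 kWh to go.
Supplier C at 25: take all 50 kWh ; 220 still needed.
Take 160 from Supplier B at 55 ; need 60 more.
Supplier N (105): use full 50 ; 10 kWh to go.
Supplier J at 125: take 10 of its 60 ; requirement met.
Supplier 22: unused.
Cost = 190×15 + 50×25 + 160×55 + 50×105 + 10×125 = 19400.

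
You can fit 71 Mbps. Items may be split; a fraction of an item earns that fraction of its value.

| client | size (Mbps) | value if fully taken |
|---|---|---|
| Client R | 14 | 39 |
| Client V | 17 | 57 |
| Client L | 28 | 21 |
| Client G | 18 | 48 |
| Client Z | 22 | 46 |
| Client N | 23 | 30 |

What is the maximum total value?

190

Rank by value-to-size ratio: Client V 57/17≈3.35, Client R 39/14≈2.79, Client G 48/18≈2.67, Client Z 46/22≈2.09, Client N 30/23≈1.3, Client L 21/28≈0.75.
All 17 Mbps of Client V fit (value 57) → 54 remain.
All 14 Mbps of Client R fit (value 39) → 40 remain.
Take all of Client G (18 Mbps, value 48) → 22 Mbps left.
Take all of Client Z (22 Mbps, value 46) → 0 Mbps left.
Total value = 190.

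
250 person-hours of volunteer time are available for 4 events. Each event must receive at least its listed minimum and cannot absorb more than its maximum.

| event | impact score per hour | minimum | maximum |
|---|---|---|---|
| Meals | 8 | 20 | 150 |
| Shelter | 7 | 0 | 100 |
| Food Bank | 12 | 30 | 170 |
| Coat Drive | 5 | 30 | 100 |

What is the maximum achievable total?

2590

Meeting every minimum uses 20+0+30+30 = 80 person-hours, leaving 170.
Order the events by impact score per hour: Food Bank 12 > Meals 8 > Shelter 7 > Coat Drive 5.
Give Food Bank 140 more to hit its cap of 170 → 30 left.
Meals has room for 130 more but only 30 remain, so it gets 50.
Total = 8×50 + 12×170 + 5×30 = 2590.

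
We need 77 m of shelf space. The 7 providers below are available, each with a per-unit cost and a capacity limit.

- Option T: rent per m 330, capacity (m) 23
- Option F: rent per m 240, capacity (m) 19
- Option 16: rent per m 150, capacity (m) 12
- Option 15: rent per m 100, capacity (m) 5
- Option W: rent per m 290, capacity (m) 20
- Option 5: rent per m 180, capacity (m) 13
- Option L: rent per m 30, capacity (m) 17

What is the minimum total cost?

Cheapest first:
Option L at 30: take all 17 m ; 60 still needed.
Option 15 at 100: take all 5 m ; 55 still needed.
Take 12 from Option 16 at 150 ; need 43 more.
Option 5 at 180: take all 13 m ; 30 still needed.
Take 19 from Option F at 240 ; need 11 more.
Option W (290): take the remaining 11 ; done.
Option T: unused.
Cost = 17×30 + 5×100 + 12×150 + 13×180 + 19×240 + 11×290 = 12900.

12900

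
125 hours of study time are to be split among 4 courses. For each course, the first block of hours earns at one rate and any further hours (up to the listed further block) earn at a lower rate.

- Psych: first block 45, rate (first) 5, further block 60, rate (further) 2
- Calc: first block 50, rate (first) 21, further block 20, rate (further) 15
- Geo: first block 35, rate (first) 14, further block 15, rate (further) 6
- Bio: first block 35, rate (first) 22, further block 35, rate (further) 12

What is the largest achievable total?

Rank every tier by rate: Bio/T1 22 > Calc/T1 21 > Calc/T2 15 > Geo/T1 14 > Bio/T2 12 > Geo/T2 6 > Psych/T1 5 > Psych/T2 2.
Fill Bio T1 block (35 at 22) ; 90 left.
Calc T1 at 21: fill all 50 ; 40 left.
Calc T2 at 15: fill all 20 ; 20 left.
Geo T1 at 14: only 20 left, fill 20.
Total = 22×35 + 21×50 + 15×20 + 14×20 = 2400.

2400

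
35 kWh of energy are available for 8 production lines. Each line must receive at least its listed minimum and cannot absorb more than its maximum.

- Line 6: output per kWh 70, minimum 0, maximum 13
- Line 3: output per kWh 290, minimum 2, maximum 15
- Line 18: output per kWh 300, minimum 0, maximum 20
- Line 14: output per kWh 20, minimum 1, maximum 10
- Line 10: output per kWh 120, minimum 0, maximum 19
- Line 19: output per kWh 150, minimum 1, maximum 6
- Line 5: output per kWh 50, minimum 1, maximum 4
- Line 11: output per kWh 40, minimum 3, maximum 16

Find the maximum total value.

Meeting every minimum uses 0+2+0+1+0+1+1+3 = 8 kWh, leaving 27.
Order the production lines by output per kWh: Line 18 300 > Line 3 290 > Line 19 150 > Line 10 120 > Line 6 70 > Line 5 50 > Line 11 40 > Line 14 20.
Line 18 takes 20 more to reach its cap of 20 → 7 left.
Line 3: +7 (room for 13) → 9. Pool exhausted.
Total = 290×9 + 300×20 + 20×1 + 150×1 + 50×1 + 40×3 = 8950.

8950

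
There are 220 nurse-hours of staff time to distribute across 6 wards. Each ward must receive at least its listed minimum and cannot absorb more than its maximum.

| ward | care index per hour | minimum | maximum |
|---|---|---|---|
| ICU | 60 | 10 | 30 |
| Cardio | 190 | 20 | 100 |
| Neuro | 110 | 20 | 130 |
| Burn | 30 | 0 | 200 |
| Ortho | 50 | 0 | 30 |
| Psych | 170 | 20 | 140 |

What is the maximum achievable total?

Meeting every minimum uses 10+20+20+0+0+20 = 70 nurse-hours, leaving 150.
Rank by care index per hour: Cardio 190 > Psych 170 > Neuro 110 > ICU 60 > Ortho 50 > Burn 30.
Cardio: +80 to 100 (cap) — 70 left.
Psych: +70 (room for 120) → 90. Pool exhausted.
Total = 60×10 + 190×100 + 110×20 + 170×90 = 37100.

37100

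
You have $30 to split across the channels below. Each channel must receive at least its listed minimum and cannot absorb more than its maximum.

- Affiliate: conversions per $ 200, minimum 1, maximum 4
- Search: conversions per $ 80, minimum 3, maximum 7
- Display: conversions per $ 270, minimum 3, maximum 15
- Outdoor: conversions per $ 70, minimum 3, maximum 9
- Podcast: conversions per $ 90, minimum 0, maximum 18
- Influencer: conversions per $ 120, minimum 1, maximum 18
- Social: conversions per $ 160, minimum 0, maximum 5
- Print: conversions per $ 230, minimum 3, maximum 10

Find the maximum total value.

Meeting every minimum uses 1+3+3+3+0+1+0+3 = 14 $, leaving 16.
Rank by conversions per $: Display 270 > Print 230 > Affiliate 200 > Social 160 > Influencer 120 > Podcast 90 > Search 80 > Outdoor 70.
Display takes 12 more to reach its cap of 15 ; 4 left.
Print: +4 (room for 7) → 7. Pool exhausted.
Total = 200×1 + 80×3 + 270×15 + 70×3 + 120×1 + 230×7 = 6430.

6430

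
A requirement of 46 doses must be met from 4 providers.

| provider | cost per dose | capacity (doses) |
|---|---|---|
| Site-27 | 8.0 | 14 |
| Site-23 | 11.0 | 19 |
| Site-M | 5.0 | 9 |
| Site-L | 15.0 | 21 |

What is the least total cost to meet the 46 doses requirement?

Fill from the cheapest provider first.
Site-M at 5.0: take all 9 doses — 37 still needed.
Site-27 (8.0): use full 14 — 23 doses to go.
Site-23 at 11.0: take all 19 doses — 4 still needed.
Site-L (15.0): take the remaining 4 — done.
Cost = 9×5.0 + 14×8.0 + 19×11.0 + 4×15.0 = 426.

426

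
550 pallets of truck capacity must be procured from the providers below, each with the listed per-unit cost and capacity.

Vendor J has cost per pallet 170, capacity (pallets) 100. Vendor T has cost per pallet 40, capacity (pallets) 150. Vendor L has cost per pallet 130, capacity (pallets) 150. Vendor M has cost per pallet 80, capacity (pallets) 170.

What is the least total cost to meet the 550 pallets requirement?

52700

Fill from the cheapest provider first.
Vendor T at 40: take all 150 pallets → 400 still needed.
Vendor M at 80: take all 170 pallets → 230 still needed.
Vendor L (130): use full 150 → 80 pallets to go.
Take 80 from Vendor J at 170 to finish.
Cost = 150×40 + 170×80 + 150×130 + 80×170 = 52700.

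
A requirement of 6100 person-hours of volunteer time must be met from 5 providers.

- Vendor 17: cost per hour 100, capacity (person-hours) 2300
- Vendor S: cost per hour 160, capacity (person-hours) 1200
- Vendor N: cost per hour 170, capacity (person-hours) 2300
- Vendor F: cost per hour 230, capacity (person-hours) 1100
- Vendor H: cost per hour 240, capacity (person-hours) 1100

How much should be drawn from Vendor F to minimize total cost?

300

Fill from the cheapest provider first.
Vendor 17 at 100: take all 2300 person-hours → 3800 still needed.
Vendor S (160): use full 1200 → 2600 person-hours to go.
Vendor N (170): use full 2300 → 300 person-hours to go.
Take 300 from Vendor F at 230 to finish.
Vendor H: unused.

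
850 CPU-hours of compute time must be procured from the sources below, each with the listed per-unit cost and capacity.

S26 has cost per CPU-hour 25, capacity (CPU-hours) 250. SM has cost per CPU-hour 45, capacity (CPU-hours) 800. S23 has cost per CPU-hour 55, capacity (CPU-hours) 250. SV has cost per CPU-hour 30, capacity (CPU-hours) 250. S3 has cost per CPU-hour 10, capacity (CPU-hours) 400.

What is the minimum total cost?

Fill from the cheapest source first.
Take 400 from S3 at 10 → need 450 more.
S26 at 25: take all 250 CPU-hours → 200 still needed.
SV (30): take the remaining 200 → done.
SM, S23: unused.
Cost = 400×10 + 250×25 + 200×30 = 16250.

16250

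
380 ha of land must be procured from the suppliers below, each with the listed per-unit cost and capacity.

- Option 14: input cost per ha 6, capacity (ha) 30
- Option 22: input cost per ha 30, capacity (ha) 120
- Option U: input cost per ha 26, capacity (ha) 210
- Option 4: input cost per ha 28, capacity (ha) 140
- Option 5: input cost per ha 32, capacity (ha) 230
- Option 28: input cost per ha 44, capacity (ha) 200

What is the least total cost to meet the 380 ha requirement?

Cheapest first:
Option 14 at 6: take all 30 ha ; 350 still needed.
Option U at 26: take all 210 ha ; 140 still needed.
Option 4 at 28: take all 140 ha ; 0 still needed.
Option 22, Option 5, Option 28: unused.
Cost = 30×6 + 210×26 + 140×28 = 9560.

9560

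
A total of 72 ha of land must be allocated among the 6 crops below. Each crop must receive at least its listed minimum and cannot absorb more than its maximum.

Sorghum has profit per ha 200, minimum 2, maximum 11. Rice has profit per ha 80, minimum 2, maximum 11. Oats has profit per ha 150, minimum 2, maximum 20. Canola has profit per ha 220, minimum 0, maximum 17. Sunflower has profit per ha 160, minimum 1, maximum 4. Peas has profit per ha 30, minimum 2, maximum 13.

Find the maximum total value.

Meeting every minimum uses 2+2+2+0+1+2 = 9 ha, leaving 63.
Order the crops by profit per ha: Canola 220 > Sorghum 200 > Sunflower 160 > Oats 150 > Rice 80 > Peas 30.
Give Canola 17 more to hit its cap of 17 — 46 left.
Sorghum takes 9 more to reach its cap of 11 — 37 left.
Give Sunflower 3 more to hit its cap of 4 — 34 left.
Oats: +18 to 20 (cap) — 16 left.
Rice: +9 to 11 (cap) — 7 left.
Peas: +7 (room for 11) → 9. Pool exhausted.
Total = 200×11 + 80×11 + 150×20 + 220×17 + 160×4 + 30×9 = 10730.

10730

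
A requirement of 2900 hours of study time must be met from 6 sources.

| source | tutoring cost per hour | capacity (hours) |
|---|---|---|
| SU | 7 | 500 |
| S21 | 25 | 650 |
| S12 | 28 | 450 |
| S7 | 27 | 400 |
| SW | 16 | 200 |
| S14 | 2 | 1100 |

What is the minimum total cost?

37350

Use sources in increasing cost order.
Take 1100 from S14 at 2 → need 1800 more.
SU at 7: take all 500 hours → 1300 still needed.
SW at 16: take all 200 hours → 1100 still needed.
Take 650 from S21 at 25 → need 450 more.
S7 at 27: take all 400 hours → 50 still needed.
S12 at 28: take 50 of its 450 → requirement met.
Cost = 1100×2 + 500×7 + 200×16 + 650×25 + 400×27 + 50×28 = 37350.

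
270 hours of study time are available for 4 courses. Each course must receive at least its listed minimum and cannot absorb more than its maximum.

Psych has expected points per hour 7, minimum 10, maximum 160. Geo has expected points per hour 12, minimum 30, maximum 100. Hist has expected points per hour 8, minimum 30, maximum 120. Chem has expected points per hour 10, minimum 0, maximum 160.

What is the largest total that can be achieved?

Meeting every minimum uses 10+30+30+0 = 70 hours, leaving 200.
Order the courses by expected points per hour: Geo 12 > Chem 10 > Hist 8 > Psych 7.
Geo: +70 to 100 (cap) → 130 left.
Chem has room for 160 more but only 130 remain, so it gets 130.
Total = 7×10 + 12×100 + 8×30 + 10×130 = 2810.

2810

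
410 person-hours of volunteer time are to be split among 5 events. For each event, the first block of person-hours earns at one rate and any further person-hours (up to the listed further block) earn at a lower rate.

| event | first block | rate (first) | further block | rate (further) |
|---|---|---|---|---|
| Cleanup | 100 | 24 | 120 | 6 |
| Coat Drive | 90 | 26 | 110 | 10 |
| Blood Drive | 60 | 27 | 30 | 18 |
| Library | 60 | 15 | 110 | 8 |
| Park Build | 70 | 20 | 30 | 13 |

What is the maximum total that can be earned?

Treat each block as its own option and order by rate: Blood Drive/T1 27 > Coat Drive/T1 26 > Cleanup/T1 24 > Park Build/T1 20 > Blood Drive/T2 18 > Library/T1 15 > Park Build/T2 13 > Coat Drive/T2 10 > Library/T2 8 > Cleanup/T2 6.
Fill Blood Drive T1 block (60 at 27) ; 350 left.
Coat Drive/T1 (26): +90 ; 260 left.
Cleanup T1 at 24: fill all 100 ; 160 left.
Fill Park Build T1 block (70 at 20) ; 90 left.
Blood Drive/T2 (18): +30 ; 60 left.
Fill Library T1 block (60 at 15) ; 0 left.
Total = 27×60 + 26×90 + 24×100 + 20×70 + 18×30 + 15×60 = 9200.

9200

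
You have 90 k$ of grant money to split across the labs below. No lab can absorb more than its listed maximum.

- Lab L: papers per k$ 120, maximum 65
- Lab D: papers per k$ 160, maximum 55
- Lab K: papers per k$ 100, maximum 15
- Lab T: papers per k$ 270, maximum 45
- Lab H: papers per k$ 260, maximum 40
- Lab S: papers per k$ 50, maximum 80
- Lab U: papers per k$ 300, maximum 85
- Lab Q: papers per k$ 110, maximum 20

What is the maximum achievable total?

26850

Highest papers per k$ first: Lab U 300 > Lab T 270 > Lab H 260 > Lab D 160 > Lab L 120 > Lab Q 110 > Lab K 100 > Lab S 50.
Lab U: +85 to 85 (cap) ; 5 left.
Only 5 left; Lab T takes them to reach 5.
Total = 270×5 + 300×85 = 26850.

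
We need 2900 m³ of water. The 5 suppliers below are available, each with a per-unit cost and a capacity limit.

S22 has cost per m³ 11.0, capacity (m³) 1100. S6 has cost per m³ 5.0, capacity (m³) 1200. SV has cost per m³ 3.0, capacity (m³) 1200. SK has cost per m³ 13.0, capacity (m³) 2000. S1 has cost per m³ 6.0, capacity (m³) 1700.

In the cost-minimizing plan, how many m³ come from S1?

Fill from the cheapest supplier first.
SV (3.0): use full 1200 — 1700 m³ to go.
S6 at 5.0: take all 1200 m³ — 500 still needed.
Take 500 from S1 at 6.0 to finish.
S22, SK: unused.

500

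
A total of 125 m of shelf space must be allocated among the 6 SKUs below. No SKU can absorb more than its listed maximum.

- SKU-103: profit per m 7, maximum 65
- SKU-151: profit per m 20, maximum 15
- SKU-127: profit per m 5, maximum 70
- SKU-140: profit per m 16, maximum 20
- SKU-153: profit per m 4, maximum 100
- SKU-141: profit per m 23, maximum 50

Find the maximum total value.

Highest profit per m first: SKU-141 23 > SKU-151 20 > SKU-140 16 > SKU-103 7 > SKU-127 5 > SKU-153 4.
Give SKU-141 50 to hit its cap of 50 → 75 left.
SKU-151 takes 15 to reach its cap of 15 → 60 left.
SKU-140: +20 to 20 (cap) → 40 left.
SKU-103: +40 (room for 65) → 40. Pool exhausted.
Total = 7×40 + 20×15 + 16×20 + 23×50 = 2050.

2050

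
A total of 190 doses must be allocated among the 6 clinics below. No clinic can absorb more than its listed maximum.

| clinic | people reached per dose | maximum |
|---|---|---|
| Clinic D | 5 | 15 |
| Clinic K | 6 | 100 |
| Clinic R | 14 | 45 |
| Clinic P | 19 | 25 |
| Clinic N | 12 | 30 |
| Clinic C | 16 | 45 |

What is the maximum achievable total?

2455

Rank by people reached per dose: Clinic P 19 > Clinic C 16 > Clinic R 14 > Clinic N 12 > Clinic K 6 > Clinic D 5.
Give Clinic P 25 to hit its cap of 25 ; 165 left.
Give Clinic C 45 to hit its cap of 45 ; 120 left.
Give Clinic R 45 to hit its cap of 45 ; 75 left.
Clinic N takes 30 to reach its cap of 30 ; 45 left.
Only 45 left; Clinic K takes them to reach 45.
Total = 6×45 + 14×45 + 19×25 + 12×30 + 16×45 = 2455.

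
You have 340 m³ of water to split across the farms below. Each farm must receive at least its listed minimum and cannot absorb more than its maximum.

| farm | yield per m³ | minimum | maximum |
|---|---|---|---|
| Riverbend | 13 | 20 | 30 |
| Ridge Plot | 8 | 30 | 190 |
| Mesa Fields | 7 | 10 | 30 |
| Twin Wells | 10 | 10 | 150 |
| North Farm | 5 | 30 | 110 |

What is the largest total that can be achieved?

3070

Meeting every minimum uses 20+30+10+10+30 = 100 m³, leaving 240.
Rank by yield per m³: Riverbend 13 > Twin Wells 10 > Ridge Plot 8 > Mesa Fields 7 > North Farm 5.
Riverbend takes 10 more to reach its cap of 30 ; 230 left.
Twin Wells takes 140 more to reach its cap of 150 ; 90 left.
Ridge Plot: +90 (room for 160) → 120. Pool exhausted.
Total = 13×30 + 8×120 + 7×10 + 10×150 + 5×30 = 3070.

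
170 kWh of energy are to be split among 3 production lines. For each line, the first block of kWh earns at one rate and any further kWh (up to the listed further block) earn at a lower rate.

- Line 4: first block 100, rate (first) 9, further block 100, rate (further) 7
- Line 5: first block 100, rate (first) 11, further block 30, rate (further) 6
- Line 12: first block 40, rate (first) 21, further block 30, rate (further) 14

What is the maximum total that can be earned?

2360

Order all 6 blocks by rate: Line 12/tier1 21 > Line 12/tier2 14 > Line 5/tier1 11 > Line 4/tier1 9 > Line 4/tier2 7 > Line 5/tier2 6.
Fill Line 12 tier1 block (40 at 21) → 130 left.
Line 12/tier2 (14): +30 → 100 left.
Line 5 tier1 at 11: fill all 100 → 0 left.
Total = 21×40 + 14×30 + 11×100 = 2360.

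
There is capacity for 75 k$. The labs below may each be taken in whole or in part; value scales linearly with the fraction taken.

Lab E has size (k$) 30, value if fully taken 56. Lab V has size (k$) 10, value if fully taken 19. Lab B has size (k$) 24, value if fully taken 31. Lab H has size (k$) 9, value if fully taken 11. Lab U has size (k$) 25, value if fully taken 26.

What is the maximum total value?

119.08

Rank by value-to-size ratio: Lab V 19/10≈1.9, Lab E 56/30≈1.87, Lab B 31/24≈1.29, Lab H 11/9≈1.22, Lab U 26/25≈1.04.
Take all of Lab V (10 k$, value 19) — 65 k$ left.
Take all of Lab E (30 k$, value 56) — 35 k$ left.
Take all of Lab B (24 k$, value 31) — 11 k$ left.
All 9 k$ of Lab H fit (value 11) — 2 remain.
Only 2 k$ remain; take 2/25 of Lab U for value 26×2/25 = 2.08.
Total value = 119.08.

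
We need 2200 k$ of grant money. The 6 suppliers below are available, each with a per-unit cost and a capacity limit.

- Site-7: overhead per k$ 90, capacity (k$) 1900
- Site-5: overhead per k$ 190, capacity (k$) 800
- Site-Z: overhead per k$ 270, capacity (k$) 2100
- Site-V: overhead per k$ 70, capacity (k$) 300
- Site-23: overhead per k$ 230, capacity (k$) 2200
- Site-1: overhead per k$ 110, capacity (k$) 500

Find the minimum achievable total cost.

Use suppliers in increasing cost order.
Take 300 from Site-V at 70 ; need 1900 more.
Site-7 (90): use full 1900 ; 0 k$ to go.
Site-1, Site-5, Site-23, Site-Z: unused.
Cost = 300×70 + 1900×90 = 192000.

192000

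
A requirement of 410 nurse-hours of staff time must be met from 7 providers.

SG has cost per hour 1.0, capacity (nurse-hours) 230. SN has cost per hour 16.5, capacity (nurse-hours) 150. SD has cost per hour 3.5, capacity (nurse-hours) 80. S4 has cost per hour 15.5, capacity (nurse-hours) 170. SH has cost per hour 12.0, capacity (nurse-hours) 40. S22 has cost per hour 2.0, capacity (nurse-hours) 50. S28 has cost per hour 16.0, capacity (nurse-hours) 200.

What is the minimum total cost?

1245

Cheapest first:
SG at 1.0: take all 230 nurse-hours ; 180 still needed.
Take 50 from S22 at 2.0 ; need 130 more.
SD (3.5): use full 80 ; 50 nurse-hours to go.
SH (12.0): use full 40 ; 10 nurse-hours to go.
S4 (15.5): take the remaining 10 ; done.
S28, SN: unused.
Cost = 230×1.0 + 50×2.0 + 80×3.5 + 40×12.0 + 10×15.5 = 1245.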